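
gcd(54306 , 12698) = 14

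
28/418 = 14/209=0.07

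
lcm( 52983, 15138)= 105966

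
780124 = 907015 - 126891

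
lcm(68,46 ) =1564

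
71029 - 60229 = 10800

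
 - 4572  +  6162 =1590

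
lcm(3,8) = 24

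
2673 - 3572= - 899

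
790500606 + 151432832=941933438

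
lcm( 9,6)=18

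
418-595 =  - 177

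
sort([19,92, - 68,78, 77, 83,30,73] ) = [-68, 19,30,73,77,78,83, 92 ]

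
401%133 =2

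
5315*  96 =510240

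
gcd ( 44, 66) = 22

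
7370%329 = 132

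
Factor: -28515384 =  - 2^3*3^2*211^1*1877^1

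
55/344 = 55/344 = 0.16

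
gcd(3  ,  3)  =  3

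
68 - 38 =30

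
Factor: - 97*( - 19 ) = 19^1 * 97^1= 1843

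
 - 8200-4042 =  - 12242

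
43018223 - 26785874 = 16232349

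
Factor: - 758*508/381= - 2^3 * 3^ ( - 1 )*379^1 = - 3032/3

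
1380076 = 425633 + 954443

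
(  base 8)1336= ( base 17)293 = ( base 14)3A6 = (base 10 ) 734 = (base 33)m8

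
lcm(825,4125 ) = 4125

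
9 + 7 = 16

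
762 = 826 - 64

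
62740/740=84+ 29/37 = 84.78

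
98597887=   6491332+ 92106555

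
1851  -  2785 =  - 934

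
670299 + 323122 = 993421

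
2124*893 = 1896732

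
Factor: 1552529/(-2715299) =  - 11^1 * 29^ (  -  1 )*53^1*109^(-1) *859^( - 1)*2663^1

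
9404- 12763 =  - 3359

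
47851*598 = 28614898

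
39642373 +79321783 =118964156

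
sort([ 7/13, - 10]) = [  -  10,7/13]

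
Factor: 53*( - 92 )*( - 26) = 2^3*13^1*23^1*53^1 = 126776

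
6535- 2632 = 3903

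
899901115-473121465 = 426779650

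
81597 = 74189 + 7408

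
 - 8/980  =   - 1 + 243/245= - 0.01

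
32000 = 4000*8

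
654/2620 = 327/1310  =  0.25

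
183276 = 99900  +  83376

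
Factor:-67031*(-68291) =17^1*47^1*1453^1*3943^1 = 4577614021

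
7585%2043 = 1456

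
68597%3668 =2573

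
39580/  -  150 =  - 264+2/15 = -263.87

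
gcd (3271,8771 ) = 1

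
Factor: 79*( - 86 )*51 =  - 346494 =-2^1*3^1*17^1* 43^1*79^1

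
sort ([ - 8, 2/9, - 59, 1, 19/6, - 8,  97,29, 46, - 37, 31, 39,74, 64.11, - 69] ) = [ - 69,  -  59, - 37, - 8, - 8, 2/9, 1,19/6,29, 31, 39,  46, 64.11, 74, 97]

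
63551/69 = 921+2/69  =  921.03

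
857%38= 21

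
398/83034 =199/41517 = 0.00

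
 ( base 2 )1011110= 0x5e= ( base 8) 136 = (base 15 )64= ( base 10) 94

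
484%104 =68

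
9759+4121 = 13880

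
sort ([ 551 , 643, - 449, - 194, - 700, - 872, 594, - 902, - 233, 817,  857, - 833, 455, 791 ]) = [ - 902, - 872, - 833, - 700, - 449, - 233, - 194,455, 551, 594, 643,791,817,857 ] 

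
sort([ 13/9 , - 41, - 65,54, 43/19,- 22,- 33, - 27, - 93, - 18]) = [-93, - 65, - 41, - 33, - 27, - 22, - 18,13/9, 43/19, 54]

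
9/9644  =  9/9644 = 0.00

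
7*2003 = 14021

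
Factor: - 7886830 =-2^1*5^1*7^1*307^1*367^1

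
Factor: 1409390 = 2^1*5^1*140939^1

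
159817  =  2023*79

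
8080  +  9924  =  18004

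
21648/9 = 2405 + 1/3 = 2405.33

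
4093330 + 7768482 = 11861812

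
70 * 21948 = 1536360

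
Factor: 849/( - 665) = -3^1*5^( - 1)*7^ ( -1)*19^( - 1) * 283^1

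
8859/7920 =2953/2640 = 1.12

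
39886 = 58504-18618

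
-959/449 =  - 3 + 388/449  =  - 2.14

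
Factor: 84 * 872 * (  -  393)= -2^5*3^2*7^1*109^1*131^1 = - 28786464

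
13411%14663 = 13411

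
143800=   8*17975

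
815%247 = 74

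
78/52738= 39/26369 = 0.00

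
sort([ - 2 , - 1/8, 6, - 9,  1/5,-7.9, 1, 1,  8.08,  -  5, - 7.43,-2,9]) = [ - 9, - 7.9, - 7.43, - 5, - 2, - 2, - 1/8,1/5,1,1, 6,8.08,9 ]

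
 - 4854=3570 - 8424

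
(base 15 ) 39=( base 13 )42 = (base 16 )36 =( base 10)54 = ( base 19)2g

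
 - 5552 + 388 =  - 5164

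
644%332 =312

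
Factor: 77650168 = 2^3*29^1*334699^1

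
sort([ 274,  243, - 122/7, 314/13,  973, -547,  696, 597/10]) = [  -  547, - 122/7,  314/13,  597/10,  243,274 , 696,  973]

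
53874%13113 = 1422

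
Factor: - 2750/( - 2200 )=5/4 = 2^ ( - 2 )*5^1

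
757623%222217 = 90972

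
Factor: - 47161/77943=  - 3^( - 1 )*25981^ ( - 1)*47161^1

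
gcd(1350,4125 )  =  75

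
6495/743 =6495/743 = 8.74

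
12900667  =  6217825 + 6682842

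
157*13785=2164245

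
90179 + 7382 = 97561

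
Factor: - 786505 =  - 5^1*17^1*19^1*487^1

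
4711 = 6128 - 1417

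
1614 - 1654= -40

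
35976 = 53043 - 17067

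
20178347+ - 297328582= -277150235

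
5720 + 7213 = 12933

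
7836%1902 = 228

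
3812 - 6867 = - 3055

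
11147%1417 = 1228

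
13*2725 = 35425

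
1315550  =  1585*830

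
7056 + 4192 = 11248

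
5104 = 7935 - 2831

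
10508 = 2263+8245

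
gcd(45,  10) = 5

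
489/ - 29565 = - 1 + 9692/9855 = - 0.02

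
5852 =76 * 77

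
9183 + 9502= 18685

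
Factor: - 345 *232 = -2^3*3^1 * 5^1*23^1*29^1 = - 80040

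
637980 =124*5145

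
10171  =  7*1453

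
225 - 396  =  -171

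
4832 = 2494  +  2338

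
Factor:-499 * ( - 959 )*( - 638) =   -  2^1*7^1 * 11^1*29^1*137^1*499^1 = - 305309158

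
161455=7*23065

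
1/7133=1/7133 = 0.00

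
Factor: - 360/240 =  - 2^(-1 ) * 3^1 = - 3/2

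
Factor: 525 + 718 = 11^1*113^1 = 1243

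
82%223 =82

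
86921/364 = 238  +  289/364=238.79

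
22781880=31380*726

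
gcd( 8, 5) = 1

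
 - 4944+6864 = 1920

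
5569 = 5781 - 212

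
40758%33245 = 7513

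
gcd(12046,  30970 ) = 38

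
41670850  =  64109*650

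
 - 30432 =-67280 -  - 36848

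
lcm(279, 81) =2511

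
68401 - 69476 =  - 1075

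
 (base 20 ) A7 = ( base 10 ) 207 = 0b11001111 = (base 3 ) 21200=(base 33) 69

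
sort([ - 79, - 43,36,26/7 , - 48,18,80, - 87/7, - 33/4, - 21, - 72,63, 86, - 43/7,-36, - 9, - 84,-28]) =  [-84, - 79, - 72, - 48, - 43, - 36, - 28, - 21, - 87/7, - 9, - 33/4, - 43/7,26/7, 18,36,63 , 80,86] 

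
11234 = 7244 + 3990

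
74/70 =1 + 2/35 = 1.06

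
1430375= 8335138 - 6904763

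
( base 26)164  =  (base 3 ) 1010222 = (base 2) 1101000100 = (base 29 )so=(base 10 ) 836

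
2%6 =2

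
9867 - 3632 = 6235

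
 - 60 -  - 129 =69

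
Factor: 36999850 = 2^1 *5^2*433^1*1709^1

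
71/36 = 71/36 = 1.97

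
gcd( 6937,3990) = 7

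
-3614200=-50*72284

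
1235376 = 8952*138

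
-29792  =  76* (-392)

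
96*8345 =801120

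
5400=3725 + 1675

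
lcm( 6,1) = 6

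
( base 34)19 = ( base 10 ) 43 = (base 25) 1i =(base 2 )101011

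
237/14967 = 79/4989= 0.02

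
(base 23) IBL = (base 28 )CDO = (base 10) 9796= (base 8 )23104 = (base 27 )DBM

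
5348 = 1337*4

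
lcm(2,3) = 6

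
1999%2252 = 1999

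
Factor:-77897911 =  - 7^1*13^1*856021^1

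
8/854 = 4/427=0.01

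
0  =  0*3829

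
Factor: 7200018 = 2^1 * 3^2* 7^1*57143^1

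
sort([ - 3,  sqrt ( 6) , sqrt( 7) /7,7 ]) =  [ - 3,sqrt(7 ) /7,sqrt( 6 ),  7] 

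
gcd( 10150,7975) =725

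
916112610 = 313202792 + 602909818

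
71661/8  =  8957 + 5/8 = 8957.62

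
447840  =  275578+172262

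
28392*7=198744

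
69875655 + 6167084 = 76042739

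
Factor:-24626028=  - 2^2*3^1 * 7^3*31^1*193^1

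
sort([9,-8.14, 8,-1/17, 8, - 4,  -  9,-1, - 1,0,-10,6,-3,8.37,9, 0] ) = [ - 10,-9,-8.14,-4, - 3, - 1, - 1,-1/17, 0, 0,6,8, 8, 8.37, 9, 9 ] 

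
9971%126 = 17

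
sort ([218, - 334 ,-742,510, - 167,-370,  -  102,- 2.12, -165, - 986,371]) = [-986 ,  -  742, - 370,-334, - 167  , - 165 ,-102, - 2.12, 218,371, 510]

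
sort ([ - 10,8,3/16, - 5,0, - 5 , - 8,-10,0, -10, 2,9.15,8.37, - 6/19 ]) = [  -  10, - 10, - 10, - 8, - 5,  -  5 , - 6/19, 0,  0,3/16,2  ,  8,8.37,9.15 ] 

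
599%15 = 14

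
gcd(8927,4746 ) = 113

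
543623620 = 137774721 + 405848899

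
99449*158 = 15712942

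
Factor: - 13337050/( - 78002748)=2^(  -  1)*3^(  -  2) * 5^2*19^1*101^1  *  139^1*379^(-1)*5717^ (-1)  =  6668525/39001374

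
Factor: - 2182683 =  - 3^1*727561^1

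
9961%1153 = 737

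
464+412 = 876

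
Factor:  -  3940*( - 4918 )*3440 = 66656604800= 2^7*5^2*43^1 * 197^1*2459^1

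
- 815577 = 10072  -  825649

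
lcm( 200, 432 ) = 10800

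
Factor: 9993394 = 2^1*4996697^1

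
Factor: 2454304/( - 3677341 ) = - 2^5*76697^1*3677341^( - 1 ) 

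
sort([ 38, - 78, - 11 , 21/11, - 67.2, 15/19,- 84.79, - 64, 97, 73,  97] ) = [ - 84.79, - 78, - 67.2, - 64, -11, 15/19 , 21/11, 38, 73,97, 97 ] 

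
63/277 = 63/277 = 0.23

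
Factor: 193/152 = 2^( - 3)*19^( - 1)*193^1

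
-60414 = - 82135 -- 21721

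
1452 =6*242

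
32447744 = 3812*8512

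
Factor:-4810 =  -2^1 * 5^1*13^1*37^1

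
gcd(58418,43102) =2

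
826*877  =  724402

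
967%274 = 145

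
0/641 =0 = 0.00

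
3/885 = 1/295 = 0.00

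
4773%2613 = 2160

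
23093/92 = 251 + 1/92 = 251.01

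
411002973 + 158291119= 569294092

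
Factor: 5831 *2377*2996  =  2^2 * 7^4* 17^1*107^1*2377^1 = 41525419852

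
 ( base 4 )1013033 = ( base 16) 11CF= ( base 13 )20C9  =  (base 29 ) 5c6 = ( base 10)4559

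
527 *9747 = 5136669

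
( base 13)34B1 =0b1110011110011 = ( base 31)7M2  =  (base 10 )7411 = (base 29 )8ng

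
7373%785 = 308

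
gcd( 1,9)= 1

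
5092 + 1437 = 6529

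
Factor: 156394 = 2^1* 7^1 * 11171^1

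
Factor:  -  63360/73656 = -80/93= - 2^4*3^(-1)*5^1*31^( -1) 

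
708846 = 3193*222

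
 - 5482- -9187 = 3705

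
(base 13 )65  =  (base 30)2N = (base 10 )83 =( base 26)35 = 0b1010011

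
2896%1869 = 1027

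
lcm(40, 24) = 120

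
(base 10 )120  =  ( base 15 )80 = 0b1111000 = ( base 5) 440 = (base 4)1320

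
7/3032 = 7/3032 = 0.00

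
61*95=5795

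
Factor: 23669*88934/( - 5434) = - 1052489423/2717 = -11^(-1 )*13^(  -  1)*19^(  -  1)*53^1*839^1* 23669^1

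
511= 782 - 271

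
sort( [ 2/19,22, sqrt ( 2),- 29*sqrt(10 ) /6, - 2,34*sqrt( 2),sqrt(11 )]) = [- 29 * sqrt(10)/6,- 2, 2/19,sqrt( 2 ),sqrt(11),  22 , 34*sqrt(2)]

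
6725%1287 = 290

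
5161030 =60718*85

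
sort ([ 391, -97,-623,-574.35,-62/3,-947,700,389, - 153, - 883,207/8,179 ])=[ - 947, - 883, - 623, - 574.35, - 153, - 97 , - 62/3,207/8, 179 , 389, 391 , 700]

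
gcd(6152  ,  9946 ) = 2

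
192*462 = 88704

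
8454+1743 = 10197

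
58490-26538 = 31952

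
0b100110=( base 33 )15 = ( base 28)1A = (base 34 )14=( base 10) 38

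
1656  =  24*69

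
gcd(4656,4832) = 16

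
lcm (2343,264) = 18744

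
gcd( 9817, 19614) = 1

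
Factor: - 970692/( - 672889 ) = 2^2*3^1*7^( - 1)*23^1*97^ (-1 ) * 991^ (  -  1)*3517^1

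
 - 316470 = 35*(  -  9042) 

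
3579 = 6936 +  - 3357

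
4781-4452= 329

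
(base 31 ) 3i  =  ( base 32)3f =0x6f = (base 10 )111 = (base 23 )4j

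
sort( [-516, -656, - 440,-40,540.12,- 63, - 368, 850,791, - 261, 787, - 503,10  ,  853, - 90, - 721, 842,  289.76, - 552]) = [-721, - 656, - 552, - 516,  -  503,-440, - 368, - 261, - 90, - 63, - 40, 10, 289.76,540.12,787,791,842,850, 853]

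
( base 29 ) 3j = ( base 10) 106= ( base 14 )78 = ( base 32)3a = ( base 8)152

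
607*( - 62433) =-37896831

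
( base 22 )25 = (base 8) 61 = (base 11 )45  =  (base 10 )49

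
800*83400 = 66720000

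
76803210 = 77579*990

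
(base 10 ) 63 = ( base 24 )2f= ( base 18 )39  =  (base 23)2H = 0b111111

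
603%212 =179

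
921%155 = 146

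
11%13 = 11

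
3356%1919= 1437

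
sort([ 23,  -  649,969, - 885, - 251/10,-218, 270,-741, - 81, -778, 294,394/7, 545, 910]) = [ - 885, -778 ,-741,  -  649, - 218, - 81, - 251/10, 23,394/7 , 270, 294, 545, 910 , 969]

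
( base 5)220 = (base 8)74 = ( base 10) 60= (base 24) 2c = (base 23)2e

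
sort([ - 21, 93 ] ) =[ - 21, 93 ]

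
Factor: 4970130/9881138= 3^1*5^1*11^1*151^ ( - 1)*15061^1*32719^( - 1) = 2485065/4940569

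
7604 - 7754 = - 150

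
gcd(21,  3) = 3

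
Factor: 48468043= 13^1*3728311^1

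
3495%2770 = 725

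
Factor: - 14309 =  - 41^1*349^1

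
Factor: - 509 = -509^1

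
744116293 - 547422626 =196693667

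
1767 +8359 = 10126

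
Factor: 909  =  3^2*101^1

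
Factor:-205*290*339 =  - 2^1*3^1*5^2*29^1* 41^1*113^1 = - 20153550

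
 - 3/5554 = -3/5554 = - 0.00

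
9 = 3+6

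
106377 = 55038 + 51339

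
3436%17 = 2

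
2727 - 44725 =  - 41998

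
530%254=22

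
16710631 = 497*33623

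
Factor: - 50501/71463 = -3^ ( - 1)*7^( - 1)*11^1 * 41^( - 1 )*83^ (- 1)*4591^1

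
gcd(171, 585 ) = 9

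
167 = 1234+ - 1067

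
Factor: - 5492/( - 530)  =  2^1*5^( - 1)*53^(-1 )*1373^1 = 2746/265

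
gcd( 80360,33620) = 820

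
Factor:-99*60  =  -2^2*3^3*5^1*11^1 = - 5940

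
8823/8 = 1102 + 7/8 = 1102.88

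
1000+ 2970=3970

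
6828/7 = 6828/7 = 975.43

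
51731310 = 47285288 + 4446022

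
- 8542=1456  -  9998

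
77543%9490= 1623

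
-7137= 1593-8730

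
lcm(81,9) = 81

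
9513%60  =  33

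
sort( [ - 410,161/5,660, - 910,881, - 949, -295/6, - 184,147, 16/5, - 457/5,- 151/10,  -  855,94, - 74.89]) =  [ - 949, - 910, - 855 , - 410,  -  184, - 457/5,-74.89, - 295/6,  -  151/10, 16/5,161/5,94,  147,  660 , 881] 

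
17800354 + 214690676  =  232491030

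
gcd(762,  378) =6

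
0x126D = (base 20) BFH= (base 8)11155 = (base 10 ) 4717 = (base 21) aed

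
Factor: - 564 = -2^2*3^1*47^1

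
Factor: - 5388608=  - 2^6* 269^1*313^1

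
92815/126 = 736 + 79/126 = 736.63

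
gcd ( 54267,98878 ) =1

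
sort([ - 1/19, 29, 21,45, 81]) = [- 1/19,21,29, 45, 81 ] 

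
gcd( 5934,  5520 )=138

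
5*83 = 415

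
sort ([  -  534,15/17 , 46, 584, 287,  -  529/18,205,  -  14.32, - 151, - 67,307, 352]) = [ - 534,-151,-67, - 529/18,-14.32, 15/17, 46, 205, 287  ,  307, 352, 584 ] 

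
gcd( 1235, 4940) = 1235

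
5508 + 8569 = 14077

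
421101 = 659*639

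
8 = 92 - 84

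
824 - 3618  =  -2794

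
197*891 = 175527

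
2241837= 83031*27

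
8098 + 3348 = 11446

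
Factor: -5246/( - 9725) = 2^1*5^( - 2 ) * 43^1*61^1  *  389^( - 1 ) 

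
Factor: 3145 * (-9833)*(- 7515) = 232399759275 = 3^2 * 5^2* 17^1 * 37^1 * 167^1 * 9833^1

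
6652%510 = 22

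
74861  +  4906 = 79767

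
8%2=0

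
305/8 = 305/8  =  38.12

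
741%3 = 0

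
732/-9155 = -732/9155 = - 0.08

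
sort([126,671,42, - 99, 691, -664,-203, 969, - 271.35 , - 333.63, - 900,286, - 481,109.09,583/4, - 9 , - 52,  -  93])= [ - 900, - 664, - 481,  -  333.63, -271.35 , - 203, - 99, - 93,  -  52, - 9,42,109.09,126, 583/4, 286 , 671 , 691 , 969]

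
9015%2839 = 498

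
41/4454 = 41/4454 = 0.01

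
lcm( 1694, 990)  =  76230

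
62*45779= 2838298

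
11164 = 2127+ 9037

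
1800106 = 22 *81823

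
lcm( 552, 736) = 2208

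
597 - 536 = 61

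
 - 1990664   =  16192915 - 18183579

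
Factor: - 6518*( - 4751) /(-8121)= -2^1*3^(-1 )*2707^( - 1 ) * 3259^1  *  4751^1 = -30967018/8121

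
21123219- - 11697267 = 32820486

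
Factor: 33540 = 2^2*3^1* 5^1*13^1*43^1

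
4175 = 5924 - 1749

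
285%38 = 19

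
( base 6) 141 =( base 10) 61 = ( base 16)3D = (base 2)111101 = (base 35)1Q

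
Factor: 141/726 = 47/242=2^ ( - 1)*11^ ( - 2)* 47^1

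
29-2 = 27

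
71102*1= 71102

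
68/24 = 17/6 = 2.83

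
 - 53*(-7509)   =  397977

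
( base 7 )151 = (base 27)34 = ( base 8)125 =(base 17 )50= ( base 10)85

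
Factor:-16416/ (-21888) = 3/4 = 2^( - 2)*3^1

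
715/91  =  55/7 = 7.86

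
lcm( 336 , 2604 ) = 10416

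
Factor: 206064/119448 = 954/553 =2^1*3^2*7^ ( - 1) * 53^1*79^( - 1 ) 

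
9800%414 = 278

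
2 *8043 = 16086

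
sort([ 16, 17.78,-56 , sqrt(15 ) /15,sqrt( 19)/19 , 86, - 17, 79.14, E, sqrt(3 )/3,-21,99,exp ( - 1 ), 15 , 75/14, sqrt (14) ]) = [  -  56,-21, - 17,sqrt( 19 )/19,sqrt( 15)/15,exp(  -  1), sqrt( 3)/3 , E, sqrt(14), 75/14, 15  ,  16, 17.78, 79.14, 86, 99]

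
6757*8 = 54056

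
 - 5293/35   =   - 5293/35 =-151.23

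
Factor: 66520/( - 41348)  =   - 16630/10337 =- 2^1*5^1*1663^1*10337^( - 1) 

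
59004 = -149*( - 396)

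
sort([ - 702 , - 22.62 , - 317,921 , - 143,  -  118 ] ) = [ - 702, - 317, - 143, - 118, - 22.62,  921 ]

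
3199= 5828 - 2629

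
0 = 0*74862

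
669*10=6690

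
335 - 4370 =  - 4035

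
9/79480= 9/79480= 0.00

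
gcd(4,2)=2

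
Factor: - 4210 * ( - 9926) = 2^2 * 5^1 * 7^1*421^1*709^1 = 41788460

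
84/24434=42/12217 = 0.00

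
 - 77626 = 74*( - 1049)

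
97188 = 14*6942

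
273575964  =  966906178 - 693330214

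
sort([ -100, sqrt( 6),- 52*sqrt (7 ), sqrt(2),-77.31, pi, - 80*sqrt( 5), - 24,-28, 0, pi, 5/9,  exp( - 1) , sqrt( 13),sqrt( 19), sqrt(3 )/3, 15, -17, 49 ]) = [  -  80 * sqrt(5), - 52*sqrt( 7),-100, - 77.31,  -  28, - 24 , - 17, 0, exp( - 1), 5/9, sqrt( 3)/3,  sqrt(2), sqrt( 6), pi, pi,  sqrt( 13),sqrt( 19),15, 49 ] 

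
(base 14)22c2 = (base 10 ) 6050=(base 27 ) 882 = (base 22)cb0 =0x17a2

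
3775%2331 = 1444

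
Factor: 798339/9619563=53^1 * 739^( - 1)*4339^( - 1)*5021^1 = 266113/3206521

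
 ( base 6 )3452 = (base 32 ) PO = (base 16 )338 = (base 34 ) o8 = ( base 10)824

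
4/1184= 1/296=0.00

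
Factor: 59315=5^1 * 11863^1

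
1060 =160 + 900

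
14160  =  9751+4409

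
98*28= 2744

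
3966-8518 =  - 4552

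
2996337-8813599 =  - 5817262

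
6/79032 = 1/13172 = 0.00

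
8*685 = 5480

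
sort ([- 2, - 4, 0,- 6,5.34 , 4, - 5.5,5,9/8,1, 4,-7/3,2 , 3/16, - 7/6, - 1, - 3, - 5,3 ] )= [-6, - 5.5,-5, - 4, - 3, - 7/3,-2,-7/6,- 1,0,3/16,1,9/8, 2, 3, 4, 4,  5, 5.34] 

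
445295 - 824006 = -378711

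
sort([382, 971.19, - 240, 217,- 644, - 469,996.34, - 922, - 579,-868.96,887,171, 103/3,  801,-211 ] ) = [ - 922, - 868.96,  -  644, - 579, - 469, - 240, - 211, 103/3,171,217, 382,801, 887, 971.19,996.34]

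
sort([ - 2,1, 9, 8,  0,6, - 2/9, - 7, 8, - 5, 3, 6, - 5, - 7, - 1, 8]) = [ - 7, - 7, - 5, - 5 ,-2, - 1,-2/9, 0, 1, 3,6,6,8, 8  ,  8 , 9 ] 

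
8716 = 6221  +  2495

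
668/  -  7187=  -  668/7187=- 0.09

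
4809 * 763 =3669267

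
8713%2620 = 853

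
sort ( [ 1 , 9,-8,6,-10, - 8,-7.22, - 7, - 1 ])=[ - 10,-8, - 8,  -  7.22,-7,-1,1,6,9 ] 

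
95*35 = 3325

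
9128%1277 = 189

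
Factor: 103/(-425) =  - 5^ ( -2 )*17^( - 1 )*103^1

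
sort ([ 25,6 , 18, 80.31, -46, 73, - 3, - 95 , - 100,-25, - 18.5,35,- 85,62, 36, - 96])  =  [-100, - 96, - 95, - 85,  -  46, -25, -18.5, - 3,6,18 , 25,35, 36,  62,  73 , 80.31]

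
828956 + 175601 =1004557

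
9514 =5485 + 4029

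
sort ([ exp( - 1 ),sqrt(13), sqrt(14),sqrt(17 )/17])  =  [ sqrt( 17) /17, exp(-1),sqrt(13),sqrt(14)] 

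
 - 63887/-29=2203/1 = 2203.00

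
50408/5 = 10081+3/5 = 10081.60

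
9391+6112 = 15503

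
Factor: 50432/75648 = 2/3 = 2^1*3^( - 1)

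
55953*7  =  391671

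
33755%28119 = 5636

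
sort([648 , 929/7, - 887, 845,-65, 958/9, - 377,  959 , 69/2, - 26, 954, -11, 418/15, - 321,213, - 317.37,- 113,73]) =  [ - 887, - 377, - 321, - 317.37, - 113, - 65, - 26, - 11,418/15 , 69/2,73,958/9, 929/7 , 213, 648,845, 954,959 ]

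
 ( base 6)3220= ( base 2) 1011011100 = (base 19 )20a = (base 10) 732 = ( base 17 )291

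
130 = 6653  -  6523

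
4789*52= 249028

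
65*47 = 3055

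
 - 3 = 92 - 95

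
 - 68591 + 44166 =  - 24425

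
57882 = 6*9647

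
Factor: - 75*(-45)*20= 2^2*3^3*5^4=67500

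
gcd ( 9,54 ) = 9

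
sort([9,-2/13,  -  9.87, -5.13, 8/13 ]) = [  -  9.87, - 5.13,  -  2/13, 8/13, 9 ] 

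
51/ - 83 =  -1 + 32/83 = -0.61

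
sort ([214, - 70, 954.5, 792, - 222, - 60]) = [- 222, - 70, - 60, 214, 792, 954.5]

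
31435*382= 12008170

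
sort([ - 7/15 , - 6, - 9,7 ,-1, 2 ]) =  [ - 9, - 6,-1 , - 7/15,2,7] 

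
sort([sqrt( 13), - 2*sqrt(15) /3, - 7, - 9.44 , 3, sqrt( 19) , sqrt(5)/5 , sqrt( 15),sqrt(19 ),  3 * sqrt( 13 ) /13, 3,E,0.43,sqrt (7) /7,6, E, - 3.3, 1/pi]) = [ - 9.44,-7 ,  -  3.3, - 2*sqrt(15)/3 , 1/pi , sqrt( 7 ) /7, 0.43, sqrt(5 ) /5, 3*sqrt(13)/13 , E , E, 3 , 3,sqrt( 13),sqrt (15),sqrt(19 ), sqrt( 19 ), 6]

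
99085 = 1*99085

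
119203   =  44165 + 75038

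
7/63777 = 1/9111 = 0.00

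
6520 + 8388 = 14908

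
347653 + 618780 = 966433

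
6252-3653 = 2599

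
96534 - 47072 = 49462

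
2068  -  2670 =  - 602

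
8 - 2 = 6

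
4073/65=62+ 43/65  =  62.66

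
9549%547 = 250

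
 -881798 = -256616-625182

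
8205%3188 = 1829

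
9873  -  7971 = 1902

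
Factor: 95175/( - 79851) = - 31725/26617 =-  3^3 *5^2*43^( - 1 )*47^1*619^( - 1)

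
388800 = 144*2700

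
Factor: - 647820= - 2^2 * 3^2*5^1*59^1*61^1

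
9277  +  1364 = 10641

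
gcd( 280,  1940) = 20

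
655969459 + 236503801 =892473260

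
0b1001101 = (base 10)77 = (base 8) 115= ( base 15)52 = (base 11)70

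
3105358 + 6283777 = 9389135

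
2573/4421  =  2573/4421 = 0.58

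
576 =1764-1188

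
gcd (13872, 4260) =12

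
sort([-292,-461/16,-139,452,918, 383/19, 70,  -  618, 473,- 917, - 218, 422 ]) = [ - 917 ,-618,  -  292,-218, - 139,-461/16, 383/19, 70,422, 452, 473,918] 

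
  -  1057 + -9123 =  - 10180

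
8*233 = 1864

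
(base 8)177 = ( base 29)4B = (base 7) 241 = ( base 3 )11201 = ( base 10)127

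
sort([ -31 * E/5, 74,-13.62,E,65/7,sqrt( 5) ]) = [-31*E/5, - 13.62,sqrt( 5 ),E, 65/7,74 ]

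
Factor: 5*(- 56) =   -  280=-2^3*5^1 * 7^1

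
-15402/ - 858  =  2567/143 = 17.95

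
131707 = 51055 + 80652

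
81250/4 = 20312  +  1/2 = 20312.50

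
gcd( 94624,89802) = 2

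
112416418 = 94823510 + 17592908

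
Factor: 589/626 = 2^(-1)*19^1* 31^1  *313^( - 1)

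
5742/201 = 1914/67  =  28.57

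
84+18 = 102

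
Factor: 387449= 387449^1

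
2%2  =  0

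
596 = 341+255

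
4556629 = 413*11033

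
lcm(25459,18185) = 127295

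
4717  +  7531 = 12248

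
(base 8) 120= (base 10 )80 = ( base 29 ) 2m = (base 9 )88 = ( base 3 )2222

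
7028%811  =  540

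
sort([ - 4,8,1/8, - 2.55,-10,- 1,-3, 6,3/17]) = [-10, - 4,-3, - 2.55, - 1,  1/8, 3/17, 6,8] 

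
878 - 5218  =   - 4340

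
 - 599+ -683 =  - 1282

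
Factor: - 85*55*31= - 144925 = -  5^2*11^1*17^1*31^1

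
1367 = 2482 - 1115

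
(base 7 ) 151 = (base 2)1010101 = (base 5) 320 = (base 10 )85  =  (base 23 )3G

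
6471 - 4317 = 2154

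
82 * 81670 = 6696940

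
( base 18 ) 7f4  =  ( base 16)9EE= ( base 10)2542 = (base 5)40132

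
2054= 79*26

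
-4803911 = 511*(-9401 )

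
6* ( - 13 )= -78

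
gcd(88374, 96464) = 2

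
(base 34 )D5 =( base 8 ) 677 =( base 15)1EC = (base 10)447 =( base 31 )ed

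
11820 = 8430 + 3390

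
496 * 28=13888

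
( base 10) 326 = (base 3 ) 110002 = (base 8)506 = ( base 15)16B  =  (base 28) bi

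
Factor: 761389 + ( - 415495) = 345894=2^1*3^1 * 57649^1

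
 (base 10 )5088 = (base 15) 1793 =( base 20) ce8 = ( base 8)11740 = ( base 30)5JI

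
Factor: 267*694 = 185298 = 2^1  *  3^1*89^1*347^1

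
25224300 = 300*84081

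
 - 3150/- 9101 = 3150/9101 = 0.35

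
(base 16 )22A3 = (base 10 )8867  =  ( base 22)I71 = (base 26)D31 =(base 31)971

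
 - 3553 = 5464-9017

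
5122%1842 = 1438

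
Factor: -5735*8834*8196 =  - 2^3*3^1*5^1*7^1  *  31^1*37^1*631^1*683^1 = -415233866040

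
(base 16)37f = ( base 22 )1IF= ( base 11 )744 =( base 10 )895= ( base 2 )1101111111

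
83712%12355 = 9582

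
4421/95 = 4421/95=46.54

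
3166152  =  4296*737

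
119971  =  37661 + 82310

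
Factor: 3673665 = 3^2*5^1*81637^1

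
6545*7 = 45815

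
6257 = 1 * 6257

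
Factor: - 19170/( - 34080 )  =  2^( - 4 )*3^2 = 9/16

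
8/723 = 8/723 = 0.01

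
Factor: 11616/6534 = 16/9  =  2^4*3^( - 2 ) 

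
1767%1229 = 538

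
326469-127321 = 199148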